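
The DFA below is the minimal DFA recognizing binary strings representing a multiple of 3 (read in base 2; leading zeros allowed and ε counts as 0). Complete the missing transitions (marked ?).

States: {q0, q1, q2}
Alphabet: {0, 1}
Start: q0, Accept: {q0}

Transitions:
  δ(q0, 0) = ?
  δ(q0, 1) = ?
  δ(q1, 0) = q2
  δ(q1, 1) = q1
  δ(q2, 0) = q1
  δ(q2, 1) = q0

From the language and accept set, identify what each state tracks — q0: value ≡ 0 (mod 3); q1: value ≡ 2 (mod 3); q2: value ≡ 1 (mod 3).
Each missing δ(q, a) is the state matching the new tracked value after reading a.
δ(q0, 0) = q0; δ(q0, 1) = q2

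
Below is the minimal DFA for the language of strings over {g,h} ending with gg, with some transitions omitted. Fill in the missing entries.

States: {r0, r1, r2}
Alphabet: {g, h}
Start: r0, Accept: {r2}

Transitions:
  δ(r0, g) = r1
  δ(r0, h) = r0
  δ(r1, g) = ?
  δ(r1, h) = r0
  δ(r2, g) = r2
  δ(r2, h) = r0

From the language and accept set, identify what each state tracks — r0: last symbol not g; r1: one trailing g; r2: two trailing g's.
Each missing δ(q, a) is the state matching the new tracked value after reading a.
δ(r1, g) = r2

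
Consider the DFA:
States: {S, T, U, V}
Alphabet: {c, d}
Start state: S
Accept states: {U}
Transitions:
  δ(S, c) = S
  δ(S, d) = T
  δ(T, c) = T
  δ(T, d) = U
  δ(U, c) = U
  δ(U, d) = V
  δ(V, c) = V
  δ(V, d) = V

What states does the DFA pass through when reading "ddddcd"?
read 'd': S → T
  read 'd': T → U
  read 'd': U → V
  read 'd': V → V
  read 'c': V → V
  read 'd': V → V
S -> T -> U -> V -> V -> V -> V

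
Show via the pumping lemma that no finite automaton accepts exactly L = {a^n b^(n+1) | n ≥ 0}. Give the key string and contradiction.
Assume L is regular with pumping length p. Idea: pumping the a-block breaks the fixed offset of 1.
Choose s = a^p b^(p+1) ∈ L. By the pumping lemma, s = xyz with |xy| ≤ p, |y| > 0, so y = a^k with k ≥ 1. Then xy²z = a^(p+k) b^(p+1). For this to be in L we would need p+1 = (p+k)+1, i.e. k = 0, contradicting k ≥ 1. So xy²z ∉ L.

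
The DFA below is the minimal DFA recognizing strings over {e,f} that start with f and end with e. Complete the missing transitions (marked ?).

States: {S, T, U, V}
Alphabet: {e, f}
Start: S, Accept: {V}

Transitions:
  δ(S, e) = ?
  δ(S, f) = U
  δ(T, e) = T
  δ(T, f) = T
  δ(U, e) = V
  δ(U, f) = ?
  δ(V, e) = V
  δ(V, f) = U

From the language and accept set, identify what each state tracks — S: no input read; T: started with e (dead); U: started with f, last symbol f; V: started with f, last symbol e.
Each missing δ(q, a) is the state matching the new tracked value after reading a.
δ(S, e) = T; δ(U, f) = U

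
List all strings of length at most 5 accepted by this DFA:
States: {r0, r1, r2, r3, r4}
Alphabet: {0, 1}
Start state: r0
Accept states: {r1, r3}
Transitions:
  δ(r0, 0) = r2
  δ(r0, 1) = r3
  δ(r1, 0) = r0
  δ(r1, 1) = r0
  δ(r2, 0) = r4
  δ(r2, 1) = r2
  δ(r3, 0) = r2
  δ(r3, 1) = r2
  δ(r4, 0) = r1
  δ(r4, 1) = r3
1, 000, 001, 0100, 0101, 1000, 1001, 1100, 1101, 00001, 00011, 01100, 01101, 10100, 10101, 11100, 11101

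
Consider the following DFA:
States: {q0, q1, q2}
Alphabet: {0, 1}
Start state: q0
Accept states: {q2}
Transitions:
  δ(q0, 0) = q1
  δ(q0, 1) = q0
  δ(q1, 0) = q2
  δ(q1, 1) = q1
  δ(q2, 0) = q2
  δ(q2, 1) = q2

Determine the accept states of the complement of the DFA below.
Complement accept states = All states \ Original accept states
= {q0, q1, q2} \ {q2}
{q0, q1}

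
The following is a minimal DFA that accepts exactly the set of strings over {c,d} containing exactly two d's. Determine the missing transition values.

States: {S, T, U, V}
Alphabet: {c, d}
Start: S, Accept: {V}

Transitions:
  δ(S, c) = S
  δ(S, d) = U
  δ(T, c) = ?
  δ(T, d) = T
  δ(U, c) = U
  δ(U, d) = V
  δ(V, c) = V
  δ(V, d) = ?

From the language and accept set, identify what each state tracks — S: zero d's; T: ≥ three d's (dead); U: one d; V: two d's.
Each missing δ(q, a) is the state matching the new tracked value after reading a.
δ(T, c) = T; δ(V, d) = T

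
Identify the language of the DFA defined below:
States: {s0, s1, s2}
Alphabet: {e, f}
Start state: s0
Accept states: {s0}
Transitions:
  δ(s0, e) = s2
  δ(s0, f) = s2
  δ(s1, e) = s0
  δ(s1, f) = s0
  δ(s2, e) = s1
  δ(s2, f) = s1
Testing a few strings:
  'f' → reject
  'e' → reject
  'ff' → reject
  'eef' → accept
State roles: s0=length ≡ 0 (mod 3); s1=length ≡ 2 (mod 3); s2=length ≡ 1 (mod 3)
All strings over {e,f} whose length is a multiple of 3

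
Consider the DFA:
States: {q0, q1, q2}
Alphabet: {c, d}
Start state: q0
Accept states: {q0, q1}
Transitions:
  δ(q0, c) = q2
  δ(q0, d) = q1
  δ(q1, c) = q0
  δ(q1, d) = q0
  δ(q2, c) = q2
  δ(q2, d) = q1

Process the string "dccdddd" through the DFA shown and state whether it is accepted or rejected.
Processing string "dccdddd":
  q0 --d--> q1
  q1 --c--> q0
  q0 --c--> q2
  q2 --d--> q1
  q1 --d--> q0
  q0 --d--> q1
  q1 --d--> q0
Final state: q0
Accept states: {q0, q1}
Yes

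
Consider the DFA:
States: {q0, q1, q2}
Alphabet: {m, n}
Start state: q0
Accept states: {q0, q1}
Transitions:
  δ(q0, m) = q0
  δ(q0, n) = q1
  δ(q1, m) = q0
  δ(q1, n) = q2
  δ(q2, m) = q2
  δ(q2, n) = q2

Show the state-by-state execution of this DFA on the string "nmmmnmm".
read 'n': q0 → q1
  read 'm': q1 → q0
  read 'm': q0 → q0
  read 'm': q0 → q0
  read 'n': q0 → q1
  read 'm': q1 → q0
  read 'm': q0 → q0
q0 -> q1 -> q0 -> q0 -> q0 -> q1 -> q0 -> q0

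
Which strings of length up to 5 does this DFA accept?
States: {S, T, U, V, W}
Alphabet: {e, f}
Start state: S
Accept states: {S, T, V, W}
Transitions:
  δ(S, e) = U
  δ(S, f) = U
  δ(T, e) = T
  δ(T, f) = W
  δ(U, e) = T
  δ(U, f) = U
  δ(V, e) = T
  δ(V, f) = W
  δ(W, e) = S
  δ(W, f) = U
ε, ee, fe, eee, eef, efe, fee, fef, ffe, eeee, eeef, eefe, efee, efef, effe, feee, feef, fefe, ffee, ffef, fffe, eeeee, eeeef, eeefe, eeffe, efeee, efeef, efefe, effee, effef, efffe, feeee, feeef, feefe, feffe, ffeee, ffeef, ffefe, fffee, fffef, ffffe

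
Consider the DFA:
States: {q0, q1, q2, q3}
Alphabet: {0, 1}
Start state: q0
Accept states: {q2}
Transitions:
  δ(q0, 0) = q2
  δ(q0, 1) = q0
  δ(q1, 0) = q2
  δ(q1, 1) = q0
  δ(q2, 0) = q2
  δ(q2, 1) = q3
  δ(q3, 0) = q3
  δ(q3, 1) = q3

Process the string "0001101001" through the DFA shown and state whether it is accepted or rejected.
Processing string "0001101001":
  q0 --0--> q2
  q2 --0--> q2
  q2 --0--> q2
  q2 --1--> q3
  q3 --1--> q3
  q3 --0--> q3
  q3 --1--> q3
  q3 --0--> q3
  q3 --0--> q3
  q3 --1--> q3
Final state: q3
Accept states: {q2}
No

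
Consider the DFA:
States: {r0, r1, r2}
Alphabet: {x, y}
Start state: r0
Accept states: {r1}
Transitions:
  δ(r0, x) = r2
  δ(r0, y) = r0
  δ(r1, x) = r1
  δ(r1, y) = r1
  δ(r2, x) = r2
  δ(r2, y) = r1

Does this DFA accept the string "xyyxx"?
Processing string "xyyxx":
  r0 --x--> r2
  r2 --y--> r1
  r1 --y--> r1
  r1 --x--> r1
  r1 --x--> r1
Final state: r1
Accept states: {r1}
Yes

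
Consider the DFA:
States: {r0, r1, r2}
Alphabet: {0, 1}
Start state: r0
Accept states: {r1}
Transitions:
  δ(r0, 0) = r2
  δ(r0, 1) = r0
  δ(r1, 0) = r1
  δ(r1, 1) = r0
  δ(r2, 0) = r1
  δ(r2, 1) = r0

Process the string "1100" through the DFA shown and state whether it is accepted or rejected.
Processing string "1100":
  r0 --1--> r0
  r0 --1--> r0
  r0 --0--> r2
  r2 --0--> r1
Final state: r1
Accept states: {r1}
Yes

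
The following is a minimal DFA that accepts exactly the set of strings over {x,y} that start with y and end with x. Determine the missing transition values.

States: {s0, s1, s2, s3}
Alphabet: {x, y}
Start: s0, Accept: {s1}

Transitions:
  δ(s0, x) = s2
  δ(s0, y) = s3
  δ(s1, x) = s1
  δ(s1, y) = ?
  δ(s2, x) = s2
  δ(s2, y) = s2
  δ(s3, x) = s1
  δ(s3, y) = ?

From the language and accept set, identify what each state tracks — s0: no input read; s1: started with y, last symbol x; s2: started with x (dead); s3: started with y, last symbol y.
Each missing δ(q, a) is the state matching the new tracked value after reading a.
δ(s1, y) = s3; δ(s3, y) = s3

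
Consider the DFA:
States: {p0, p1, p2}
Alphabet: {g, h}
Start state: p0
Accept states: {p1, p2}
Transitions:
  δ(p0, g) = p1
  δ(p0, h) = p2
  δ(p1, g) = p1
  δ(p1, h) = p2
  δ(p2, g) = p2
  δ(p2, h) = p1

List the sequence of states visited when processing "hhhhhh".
read 'h': p0 → p2
  read 'h': p2 → p1
  read 'h': p1 → p2
  read 'h': p2 → p1
  read 'h': p1 → p2
  read 'h': p2 → p1
p0 -> p2 -> p1 -> p2 -> p1 -> p2 -> p1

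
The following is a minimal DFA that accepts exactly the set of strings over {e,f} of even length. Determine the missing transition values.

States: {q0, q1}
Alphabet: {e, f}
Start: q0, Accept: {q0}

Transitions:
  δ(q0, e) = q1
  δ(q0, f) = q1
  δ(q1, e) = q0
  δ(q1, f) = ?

From the language and accept set, identify what each state tracks — q0: even length so far; q1: odd length so far.
Each missing δ(q, a) is the state matching the new tracked value after reading a.
δ(q1, f) = q0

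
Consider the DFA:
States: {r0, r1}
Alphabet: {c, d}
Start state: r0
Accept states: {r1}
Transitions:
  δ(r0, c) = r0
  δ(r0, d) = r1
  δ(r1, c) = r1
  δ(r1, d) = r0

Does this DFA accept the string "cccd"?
Processing string "cccd":
  r0 --c--> r0
  r0 --c--> r0
  r0 --c--> r0
  r0 --d--> r1
Final state: r1
Accept states: {r1}
Yes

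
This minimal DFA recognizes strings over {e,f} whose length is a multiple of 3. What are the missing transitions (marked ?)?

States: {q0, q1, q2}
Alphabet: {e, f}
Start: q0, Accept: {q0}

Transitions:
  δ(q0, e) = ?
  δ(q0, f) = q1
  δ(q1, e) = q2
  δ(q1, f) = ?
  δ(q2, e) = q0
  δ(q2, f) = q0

From the language and accept set, identify what each state tracks — q0: length ≡ 0 (mod 3); q1: length ≡ 1 (mod 3); q2: length ≡ 2 (mod 3).
Each missing δ(q, a) is the state matching the new tracked value after reading a.
δ(q0, e) = q1; δ(q1, f) = q2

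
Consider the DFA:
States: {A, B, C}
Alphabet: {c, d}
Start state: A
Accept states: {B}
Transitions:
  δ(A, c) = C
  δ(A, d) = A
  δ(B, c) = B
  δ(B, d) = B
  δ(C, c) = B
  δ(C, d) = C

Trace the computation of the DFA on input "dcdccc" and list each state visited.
read 'd': A → A
  read 'c': A → C
  read 'd': C → C
  read 'c': C → B
  read 'c': B → B
  read 'c': B → B
A -> A -> C -> C -> B -> B -> B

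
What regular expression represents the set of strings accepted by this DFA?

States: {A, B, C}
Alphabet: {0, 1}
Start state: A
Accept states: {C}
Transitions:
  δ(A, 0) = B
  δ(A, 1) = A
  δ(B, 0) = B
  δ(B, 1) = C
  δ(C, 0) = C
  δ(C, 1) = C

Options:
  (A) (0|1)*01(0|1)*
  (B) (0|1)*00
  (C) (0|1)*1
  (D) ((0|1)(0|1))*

Check each option against the DFA on short strings; one disagreement eliminates an option:
  (A) (0|1)*01(0|1)*: agrees with the DFA on every string of length ≤ 6
  (B) (0|1)*00: on '00' the DFA goes A → B → B and rejects (B ∉ Accept), but the regex matches it → eliminate
  (C) (0|1)*1: on '1' the DFA goes A → A and rejects (A ∉ Accept), but the regex matches it → eliminate
  (D) ((0|1)(0|1))*: on ε the DFA stays in A and rejects (A ∉ Accept), but the regex matches it → eliminate
Only (A) is consistent with the DFA.
(A) (0|1)*01(0|1)*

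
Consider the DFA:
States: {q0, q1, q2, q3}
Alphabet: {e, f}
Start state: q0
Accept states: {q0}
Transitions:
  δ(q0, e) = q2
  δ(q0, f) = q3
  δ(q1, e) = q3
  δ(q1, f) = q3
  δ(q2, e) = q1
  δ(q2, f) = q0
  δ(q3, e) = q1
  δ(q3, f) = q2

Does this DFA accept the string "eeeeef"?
Processing string "eeeeef":
  q0 --e--> q2
  q2 --e--> q1
  q1 --e--> q3
  q3 --e--> q1
  q1 --e--> q3
  q3 --f--> q2
Final state: q2
Accept states: {q0}
No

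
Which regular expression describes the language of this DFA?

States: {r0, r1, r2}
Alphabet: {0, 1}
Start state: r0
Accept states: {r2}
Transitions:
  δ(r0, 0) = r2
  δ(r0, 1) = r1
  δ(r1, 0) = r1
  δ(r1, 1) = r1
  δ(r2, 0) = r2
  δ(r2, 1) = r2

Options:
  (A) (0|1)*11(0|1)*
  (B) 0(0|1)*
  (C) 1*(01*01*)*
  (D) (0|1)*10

Check each option against the DFA on short strings; one disagreement eliminates an option:
  (A) (0|1)*11(0|1)*: on '0' the DFA goes r0 → r2 and accepts (r2 ∈ Accept), but the regex does not match it → eliminate
  (B) 0(0|1)*: agrees with the DFA on every string of length ≤ 6
  (C) 1*(01*01*)*: on ε the DFA stays in r0 and rejects (r0 ∉ Accept), but the regex matches it → eliminate
  (D) (0|1)*10: on '0' the DFA goes r0 → r2 and accepts (r2 ∈ Accept), but the regex does not match it → eliminate
Only (B) is consistent with the DFA.
(B) 0(0|1)*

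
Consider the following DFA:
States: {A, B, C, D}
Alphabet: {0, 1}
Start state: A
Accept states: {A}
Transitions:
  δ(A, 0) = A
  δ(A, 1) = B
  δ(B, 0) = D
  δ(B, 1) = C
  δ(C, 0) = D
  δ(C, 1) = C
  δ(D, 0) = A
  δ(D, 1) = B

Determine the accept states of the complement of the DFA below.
Complement accept states = All states \ Original accept states
= {A, B, C, D} \ {A}
{B, C, D}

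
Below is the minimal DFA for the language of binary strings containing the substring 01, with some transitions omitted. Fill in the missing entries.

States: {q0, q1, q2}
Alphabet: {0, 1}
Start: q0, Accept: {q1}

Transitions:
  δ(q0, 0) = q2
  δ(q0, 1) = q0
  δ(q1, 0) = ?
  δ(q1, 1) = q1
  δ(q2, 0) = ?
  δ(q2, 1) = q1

From the language and accept set, identify what each state tracks — q0: no 0 seen yet; q1: substring 01 seen; q2: seen a 0, waiting for 1.
Each missing δ(q, a) is the state matching the new tracked value after reading a.
δ(q1, 0) = q1; δ(q2, 0) = q2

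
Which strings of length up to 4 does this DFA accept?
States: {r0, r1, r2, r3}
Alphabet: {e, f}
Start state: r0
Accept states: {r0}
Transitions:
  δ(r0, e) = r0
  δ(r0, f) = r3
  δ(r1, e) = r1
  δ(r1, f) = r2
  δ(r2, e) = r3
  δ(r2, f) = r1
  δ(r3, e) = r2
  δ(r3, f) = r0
ε, e, ee, ff, eee, eff, ffe, eeee, eeff, effe, feef, ffee, ffff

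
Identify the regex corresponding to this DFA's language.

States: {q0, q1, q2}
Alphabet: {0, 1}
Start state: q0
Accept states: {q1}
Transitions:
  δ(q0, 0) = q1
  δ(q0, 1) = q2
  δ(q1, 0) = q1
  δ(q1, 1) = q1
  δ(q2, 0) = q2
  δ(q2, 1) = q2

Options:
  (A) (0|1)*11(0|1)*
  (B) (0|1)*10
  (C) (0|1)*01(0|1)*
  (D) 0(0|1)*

Check each option against the DFA on short strings; one disagreement eliminates an option:
  (A) (0|1)*11(0|1)*: on '0' the DFA goes q0 → q1 and accepts (q1 ∈ Accept), but the regex does not match it → eliminate
  (B) (0|1)*10: on '0' the DFA goes q0 → q1 and accepts (q1 ∈ Accept), but the regex does not match it → eliminate
  (C) (0|1)*01(0|1)*: on '0' the DFA goes q0 → q1 and accepts (q1 ∈ Accept), but the regex does not match it → eliminate
  (D) 0(0|1)*: agrees with the DFA on every string of length ≤ 6
Only (D) is consistent with the DFA.
(D) 0(0|1)*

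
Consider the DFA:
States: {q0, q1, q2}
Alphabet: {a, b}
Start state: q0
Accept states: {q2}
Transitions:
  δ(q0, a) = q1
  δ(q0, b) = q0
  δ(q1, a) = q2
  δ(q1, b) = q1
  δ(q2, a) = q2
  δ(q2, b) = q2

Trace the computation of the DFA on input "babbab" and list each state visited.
read 'b': q0 → q0
  read 'a': q0 → q1
  read 'b': q1 → q1
  read 'b': q1 → q1
  read 'a': q1 → q2
  read 'b': q2 → q2
q0 -> q0 -> q1 -> q1 -> q1 -> q2 -> q2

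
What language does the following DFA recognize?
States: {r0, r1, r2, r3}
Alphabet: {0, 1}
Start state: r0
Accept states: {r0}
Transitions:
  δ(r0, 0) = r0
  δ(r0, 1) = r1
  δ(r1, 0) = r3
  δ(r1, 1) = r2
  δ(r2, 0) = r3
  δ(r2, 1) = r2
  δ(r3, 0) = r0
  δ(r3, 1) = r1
Testing a few strings:
  '0' → accept
  '1' → reject
  '110' → reject
  '010' → reject
State roles: r0=value ≡ 0 (mod 4); r1=value ≡ 1 (mod 4); r2=value ≡ 3 (mod 4); r3=value ≡ 2 (mod 4)
All binary strings representing a multiple of 4 (read in base 2; leading zeros allowed and ε counts as 0)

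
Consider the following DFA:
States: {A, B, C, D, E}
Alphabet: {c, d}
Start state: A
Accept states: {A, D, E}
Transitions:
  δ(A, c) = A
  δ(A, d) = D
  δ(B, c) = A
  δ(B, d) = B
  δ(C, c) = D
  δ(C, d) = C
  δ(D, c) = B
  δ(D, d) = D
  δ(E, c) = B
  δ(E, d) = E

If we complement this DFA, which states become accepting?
Complement accept states = All states \ Original accept states
= {A, B, C, D, E} \ {A, D, E}
{B, C}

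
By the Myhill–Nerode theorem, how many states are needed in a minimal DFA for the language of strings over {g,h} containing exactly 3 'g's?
By Myhill–Nerode, count the distinguishable equivalence classes: 5 classes — having seen 0, 1, …, 3, or >3 copies of 'g'; the count-3 class is the only accepting one and >3 is dead.
5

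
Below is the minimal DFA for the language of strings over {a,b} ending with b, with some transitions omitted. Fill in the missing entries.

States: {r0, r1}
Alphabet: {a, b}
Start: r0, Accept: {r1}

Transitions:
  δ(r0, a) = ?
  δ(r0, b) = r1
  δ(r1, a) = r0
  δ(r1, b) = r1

From the language and accept set, identify what each state tracks — r0: last symbol not b; r1: last symbol is b.
Each missing δ(q, a) is the state matching the new tracked value after reading a.
δ(r0, a) = r0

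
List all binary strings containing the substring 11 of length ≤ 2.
11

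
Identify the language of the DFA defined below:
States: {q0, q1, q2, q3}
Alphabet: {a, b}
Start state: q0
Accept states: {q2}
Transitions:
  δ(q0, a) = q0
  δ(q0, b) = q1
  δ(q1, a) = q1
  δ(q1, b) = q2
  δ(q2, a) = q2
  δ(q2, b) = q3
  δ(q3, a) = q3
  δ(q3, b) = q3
Testing a few strings:
  'aa' → reject
  'b' → reject
  'ba' → reject
  'ab' → reject
State roles: q0=zero b's; q1=one b; q2=two b's; q3=≥ three b's (dead)
All strings over {a,b} containing exactly two b's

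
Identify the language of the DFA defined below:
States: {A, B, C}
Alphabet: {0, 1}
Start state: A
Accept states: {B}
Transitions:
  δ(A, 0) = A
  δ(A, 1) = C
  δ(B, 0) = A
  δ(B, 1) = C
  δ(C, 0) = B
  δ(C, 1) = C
Testing a few strings:
  '0' → reject
  '111' → reject
  '1' → reject
  '10' → accept
State roles: A=no suffix match; B=suffix is 10; C=one trailing 1
All binary strings ending with 10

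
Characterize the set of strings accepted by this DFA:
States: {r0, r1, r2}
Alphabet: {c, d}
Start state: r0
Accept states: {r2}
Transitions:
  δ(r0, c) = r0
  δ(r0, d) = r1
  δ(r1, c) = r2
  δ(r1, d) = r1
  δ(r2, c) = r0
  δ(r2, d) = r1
Testing a few strings:
  'cdc' → accept
  'ddcd' → reject
  'cc' → reject
  'cdcd' → reject
State roles: r0=no suffix match; r1=one trailing d; r2=suffix is dc
All strings over {c,d} ending with dc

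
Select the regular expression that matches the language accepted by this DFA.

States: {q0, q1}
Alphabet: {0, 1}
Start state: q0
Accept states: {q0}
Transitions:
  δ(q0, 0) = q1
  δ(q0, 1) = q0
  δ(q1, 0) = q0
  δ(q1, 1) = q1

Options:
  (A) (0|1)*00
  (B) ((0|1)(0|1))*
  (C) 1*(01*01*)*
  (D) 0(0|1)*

Check each option against the DFA on short strings; one disagreement eliminates an option:
  (A) (0|1)*00: on ε the DFA stays in q0 and accepts (q0 ∈ Accept), but the regex does not match it → eliminate
  (B) ((0|1)(0|1))*: on '1' the DFA goes q0 → q0 and accepts (q0 ∈ Accept), but the regex does not match it → eliminate
  (C) 1*(01*01*)*: agrees with the DFA on every string of length ≤ 6
  (D) 0(0|1)*: on ε the DFA stays in q0 and accepts (q0 ∈ Accept), but the regex does not match it → eliminate
Only (C) is consistent with the DFA.
(C) 1*(01*01*)*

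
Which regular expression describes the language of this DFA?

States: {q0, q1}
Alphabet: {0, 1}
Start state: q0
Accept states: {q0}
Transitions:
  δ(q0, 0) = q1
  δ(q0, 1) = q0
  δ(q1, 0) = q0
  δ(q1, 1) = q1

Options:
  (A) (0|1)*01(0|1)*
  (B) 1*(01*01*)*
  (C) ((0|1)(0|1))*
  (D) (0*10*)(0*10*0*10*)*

Check each option against the DFA on short strings; one disagreement eliminates an option:
  (A) (0|1)*01(0|1)*: on ε the DFA stays in q0 and accepts (q0 ∈ Accept), but the regex does not match it → eliminate
  (B) 1*(01*01*)*: agrees with the DFA on every string of length ≤ 6
  (C) ((0|1)(0|1))*: on '1' the DFA goes q0 → q0 and accepts (q0 ∈ Accept), but the regex does not match it → eliminate
  (D) (0*10*)(0*10*0*10*)*: on ε the DFA stays in q0 and accepts (q0 ∈ Accept), but the regex does not match it → eliminate
Only (B) is consistent with the DFA.
(B) 1*(01*01*)*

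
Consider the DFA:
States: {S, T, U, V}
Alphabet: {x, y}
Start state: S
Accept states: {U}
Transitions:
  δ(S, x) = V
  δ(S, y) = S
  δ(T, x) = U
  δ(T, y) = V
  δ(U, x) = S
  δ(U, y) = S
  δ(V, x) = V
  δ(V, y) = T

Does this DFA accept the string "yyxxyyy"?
Processing string "yyxxyyy":
  S --y--> S
  S --y--> S
  S --x--> V
  V --x--> V
  V --y--> T
  T --y--> V
  V --y--> T
Final state: T
Accept states: {U}
No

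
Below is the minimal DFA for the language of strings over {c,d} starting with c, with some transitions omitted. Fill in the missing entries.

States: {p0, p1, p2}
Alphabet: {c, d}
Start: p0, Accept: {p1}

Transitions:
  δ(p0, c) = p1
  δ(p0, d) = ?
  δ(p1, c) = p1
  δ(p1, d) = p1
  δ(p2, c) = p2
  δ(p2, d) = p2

From the language and accept set, identify what each state tracks — p0: no input read; p1: started with c; p2: started with d (dead).
Each missing δ(q, a) is the state matching the new tracked value after reading a.
δ(p0, d) = p2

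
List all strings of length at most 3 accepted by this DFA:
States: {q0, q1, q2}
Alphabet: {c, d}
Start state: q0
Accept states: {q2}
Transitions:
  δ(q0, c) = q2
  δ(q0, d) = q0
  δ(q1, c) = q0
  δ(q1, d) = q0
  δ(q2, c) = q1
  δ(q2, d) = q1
c, dc, ddc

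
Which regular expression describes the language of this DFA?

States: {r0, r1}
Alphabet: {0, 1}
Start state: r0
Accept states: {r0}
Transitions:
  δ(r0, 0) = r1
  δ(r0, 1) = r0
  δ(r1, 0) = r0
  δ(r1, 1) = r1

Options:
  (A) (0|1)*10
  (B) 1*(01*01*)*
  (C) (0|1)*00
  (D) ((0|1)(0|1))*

Check each option against the DFA on short strings; one disagreement eliminates an option:
  (A) (0|1)*10: on ε the DFA stays in r0 and accepts (r0 ∈ Accept), but the regex does not match it → eliminate
  (B) 1*(01*01*)*: agrees with the DFA on every string of length ≤ 6
  (C) (0|1)*00: on ε the DFA stays in r0 and accepts (r0 ∈ Accept), but the regex does not match it → eliminate
  (D) ((0|1)(0|1))*: on '1' the DFA goes r0 → r0 and accepts (r0 ∈ Accept), but the regex does not match it → eliminate
Only (B) is consistent with the DFA.
(B) 1*(01*01*)*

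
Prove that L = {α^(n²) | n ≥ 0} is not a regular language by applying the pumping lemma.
Assume L is regular with pumping length p. Idea: pumping adds a fixed amount, but gaps between consecutive squares grow.
Choose s = α^(p²) (length p² ≥ p). By the pumping lemma, s = xyz with |xy| ≤ p, |y| > 0, so |y| = k with 1 ≤ k ≤ p. Then |xy²z| = p²+k. Since p² < p²+k ≤ p²+p < (p+1)², the length p²+k lies strictly between consecutive squares, so it is not a perfect square and xy²z ∉ L.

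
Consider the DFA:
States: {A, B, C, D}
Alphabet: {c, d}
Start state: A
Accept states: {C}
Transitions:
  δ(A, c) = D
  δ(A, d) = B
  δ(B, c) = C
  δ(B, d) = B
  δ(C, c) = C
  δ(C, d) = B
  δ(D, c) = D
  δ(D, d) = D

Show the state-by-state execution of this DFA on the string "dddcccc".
read 'd': A → B
  read 'd': B → B
  read 'd': B → B
  read 'c': B → C
  read 'c': C → C
  read 'c': C → C
  read 'c': C → C
A -> B -> B -> B -> C -> C -> C -> C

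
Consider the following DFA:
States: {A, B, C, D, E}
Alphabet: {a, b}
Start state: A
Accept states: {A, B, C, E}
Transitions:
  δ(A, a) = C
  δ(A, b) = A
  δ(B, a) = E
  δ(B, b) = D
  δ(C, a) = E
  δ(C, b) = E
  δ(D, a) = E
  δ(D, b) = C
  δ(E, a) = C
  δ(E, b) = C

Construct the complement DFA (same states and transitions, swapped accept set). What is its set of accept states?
Complement accept states = All states \ Original accept states
= {A, B, C, D, E} \ {A, B, C, E}
{D}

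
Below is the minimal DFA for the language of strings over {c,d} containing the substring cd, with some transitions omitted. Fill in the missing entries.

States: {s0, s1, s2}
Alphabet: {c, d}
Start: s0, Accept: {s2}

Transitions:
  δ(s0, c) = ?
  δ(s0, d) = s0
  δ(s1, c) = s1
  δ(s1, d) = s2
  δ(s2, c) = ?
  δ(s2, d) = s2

From the language and accept set, identify what each state tracks — s0: no c seen yet; s1: seen a c, waiting for d; s2: substring cd seen.
Each missing δ(q, a) is the state matching the new tracked value after reading a.
δ(s0, c) = s1; δ(s2, c) = s2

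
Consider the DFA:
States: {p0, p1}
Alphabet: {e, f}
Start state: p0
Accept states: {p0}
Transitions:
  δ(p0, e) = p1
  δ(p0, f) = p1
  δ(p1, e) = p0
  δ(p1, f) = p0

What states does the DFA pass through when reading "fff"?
read 'f': p0 → p1
  read 'f': p1 → p0
  read 'f': p0 → p1
p0 -> p1 -> p0 -> p1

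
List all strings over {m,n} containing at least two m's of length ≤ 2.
mm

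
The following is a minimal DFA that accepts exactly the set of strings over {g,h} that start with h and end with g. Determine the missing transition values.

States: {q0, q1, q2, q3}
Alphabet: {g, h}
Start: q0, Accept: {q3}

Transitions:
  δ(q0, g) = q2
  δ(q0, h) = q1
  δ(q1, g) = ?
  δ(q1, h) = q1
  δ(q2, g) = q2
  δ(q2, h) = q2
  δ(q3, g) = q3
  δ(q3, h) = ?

From the language and accept set, identify what each state tracks — q0: no input read; q1: started with h, last symbol h; q2: started with g (dead); q3: started with h, last symbol g.
Each missing δ(q, a) is the state matching the new tracked value after reading a.
δ(q1, g) = q3; δ(q3, h) = q1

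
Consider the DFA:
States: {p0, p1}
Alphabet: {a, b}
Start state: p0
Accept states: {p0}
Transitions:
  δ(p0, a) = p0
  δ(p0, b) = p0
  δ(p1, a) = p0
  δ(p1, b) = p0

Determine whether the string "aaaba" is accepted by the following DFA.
Processing string "aaaba":
  p0 --a--> p0
  p0 --a--> p0
  p0 --a--> p0
  p0 --b--> p0
  p0 --a--> p0
Final state: p0
Accept states: {p0}
Yes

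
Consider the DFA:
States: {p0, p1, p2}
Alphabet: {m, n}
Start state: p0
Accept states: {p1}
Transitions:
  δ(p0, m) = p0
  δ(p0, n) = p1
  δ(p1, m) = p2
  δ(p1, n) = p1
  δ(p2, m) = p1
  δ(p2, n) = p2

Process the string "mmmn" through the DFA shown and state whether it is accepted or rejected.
Processing string "mmmn":
  p0 --m--> p0
  p0 --m--> p0
  p0 --m--> p0
  p0 --n--> p1
Final state: p1
Accept states: {p1}
Yes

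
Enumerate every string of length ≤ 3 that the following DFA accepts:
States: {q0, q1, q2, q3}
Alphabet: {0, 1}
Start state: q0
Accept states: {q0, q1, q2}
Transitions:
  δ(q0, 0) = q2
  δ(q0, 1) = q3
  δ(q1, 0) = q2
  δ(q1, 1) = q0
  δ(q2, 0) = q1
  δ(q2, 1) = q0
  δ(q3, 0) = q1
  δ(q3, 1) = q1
ε, 0, 00, 01, 10, 11, 000, 001, 010, 100, 101, 110, 111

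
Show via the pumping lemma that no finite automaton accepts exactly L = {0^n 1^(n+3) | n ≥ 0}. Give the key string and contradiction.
Assume L is regular with pumping length p. Idea: pumping the 0-block breaks the fixed offset of 3.
Choose s = 0^p 1^(p+3) ∈ L. By the pumping lemma, s = xyz with |xy| ≤ p, |y| > 0, so y = 0^k with k ≥ 1. Then xy²z = 0^(p+k) 1^(p+3). For this to be in L we would need p+3 = (p+k)+3, i.e. k = 0, contradicting k ≥ 1. So xy²z ∉ L.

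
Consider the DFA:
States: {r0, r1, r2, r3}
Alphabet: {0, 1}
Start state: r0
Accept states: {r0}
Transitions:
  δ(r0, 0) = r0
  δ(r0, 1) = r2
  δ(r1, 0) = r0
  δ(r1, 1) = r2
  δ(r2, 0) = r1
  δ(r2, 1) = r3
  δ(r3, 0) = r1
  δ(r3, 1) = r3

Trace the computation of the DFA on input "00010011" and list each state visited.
read '0': r0 → r0
  read '0': r0 → r0
  read '0': r0 → r0
  read '1': r0 → r2
  read '0': r2 → r1
  read '0': r1 → r0
  read '1': r0 → r2
  read '1': r2 → r3
r0 -> r0 -> r0 -> r0 -> r2 -> r1 -> r0 -> r2 -> r3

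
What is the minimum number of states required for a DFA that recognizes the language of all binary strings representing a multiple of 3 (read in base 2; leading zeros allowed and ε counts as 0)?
By Myhill–Nerode, count the distinguishable equivalence classes: three classes — residue of the binary value mod 3.
3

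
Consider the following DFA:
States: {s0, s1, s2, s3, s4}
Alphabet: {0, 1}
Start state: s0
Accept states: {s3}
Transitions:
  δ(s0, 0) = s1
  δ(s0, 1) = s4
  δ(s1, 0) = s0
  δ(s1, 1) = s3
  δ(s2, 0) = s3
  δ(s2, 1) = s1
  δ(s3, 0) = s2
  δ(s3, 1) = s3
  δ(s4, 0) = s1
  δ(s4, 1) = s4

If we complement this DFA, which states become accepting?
Complement accept states = All states \ Original accept states
= {s0, s1, s2, s3, s4} \ {s3}
{s0, s1, s2, s4}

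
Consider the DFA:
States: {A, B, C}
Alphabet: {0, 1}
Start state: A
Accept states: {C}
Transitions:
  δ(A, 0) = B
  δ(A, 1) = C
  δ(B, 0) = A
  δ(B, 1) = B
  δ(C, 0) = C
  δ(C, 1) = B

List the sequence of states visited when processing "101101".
read '1': A → C
  read '0': C → C
  read '1': C → B
  read '1': B → B
  read '0': B → A
  read '1': A → C
A -> C -> C -> B -> B -> A -> C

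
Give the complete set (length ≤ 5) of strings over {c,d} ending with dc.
dc, cdc, ddc, ccdc, cddc, dcdc, dddc, cccdc, ccddc, cdcdc, cdddc, dccdc, dcddc, ddcdc, ddddc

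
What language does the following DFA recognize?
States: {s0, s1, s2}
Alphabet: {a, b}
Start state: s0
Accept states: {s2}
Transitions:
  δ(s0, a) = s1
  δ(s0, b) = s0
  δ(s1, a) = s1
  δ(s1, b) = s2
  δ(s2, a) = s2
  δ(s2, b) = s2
Testing a few strings:
  'b' → reject
  'aaab' → accept
  'bbab' → accept
  'ab' → accept
State roles: s0=no a seen yet; s1=seen a a, waiting for b; s2=substring ab seen
All strings over {a,b} containing the substring ab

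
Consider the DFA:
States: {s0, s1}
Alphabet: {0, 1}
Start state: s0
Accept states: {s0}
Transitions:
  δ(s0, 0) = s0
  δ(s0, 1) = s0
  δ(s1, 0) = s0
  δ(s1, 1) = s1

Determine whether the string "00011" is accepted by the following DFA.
Processing string "00011":
  s0 --0--> s0
  s0 --0--> s0
  s0 --0--> s0
  s0 --1--> s0
  s0 --1--> s0
Final state: s0
Accept states: {s0}
Yes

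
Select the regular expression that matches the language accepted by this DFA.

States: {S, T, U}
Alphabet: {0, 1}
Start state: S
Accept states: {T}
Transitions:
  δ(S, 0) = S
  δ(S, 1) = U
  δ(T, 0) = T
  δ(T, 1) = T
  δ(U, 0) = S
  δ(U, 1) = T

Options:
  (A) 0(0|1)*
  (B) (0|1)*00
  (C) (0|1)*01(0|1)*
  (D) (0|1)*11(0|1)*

Check each option against the DFA on short strings; one disagreement eliminates an option:
  (A) 0(0|1)*: on '0' the DFA goes S → S and rejects (S ∉ Accept), but the regex matches it → eliminate
  (B) (0|1)*00: on '00' the DFA goes S → S → S and rejects (S ∉ Accept), but the regex matches it → eliminate
  (C) (0|1)*01(0|1)*: on '01' the DFA goes S → S → U and rejects (U ∉ Accept), but the regex matches it → eliminate
  (D) (0|1)*11(0|1)*: agrees with the DFA on every string of length ≤ 6
Only (D) is consistent with the DFA.
(D) (0|1)*11(0|1)*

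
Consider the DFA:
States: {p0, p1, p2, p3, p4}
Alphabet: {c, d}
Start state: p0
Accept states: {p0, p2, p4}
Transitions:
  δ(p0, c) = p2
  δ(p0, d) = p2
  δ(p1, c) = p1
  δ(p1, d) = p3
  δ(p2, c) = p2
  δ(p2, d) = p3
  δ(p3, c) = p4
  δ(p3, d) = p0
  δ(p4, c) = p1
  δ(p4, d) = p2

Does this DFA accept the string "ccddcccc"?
Processing string "ccddcccc":
  p0 --c--> p2
  p2 --c--> p2
  p2 --d--> p3
  p3 --d--> p0
  p0 --c--> p2
  p2 --c--> p2
  p2 --c--> p2
  p2 --c--> p2
Final state: p2
Accept states: {p0, p2, p4}
Yes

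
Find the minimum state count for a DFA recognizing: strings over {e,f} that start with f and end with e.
By Myhill–Nerode, count the distinguishable equivalence classes: four classes — empty / starts-f-ends-f / starts-f-ends-e / starts-e (dead).
4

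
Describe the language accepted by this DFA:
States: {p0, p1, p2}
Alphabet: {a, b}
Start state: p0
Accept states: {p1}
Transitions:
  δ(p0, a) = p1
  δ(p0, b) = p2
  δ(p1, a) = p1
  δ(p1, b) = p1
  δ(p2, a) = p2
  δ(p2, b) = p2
Testing a few strings:
  'bbb' → reject
  'a' → accept
  'b' → reject
  'bab' → reject
State roles: p0=no input read; p1=started with a; p2=started with b (dead)
All strings over {a,b} starting with a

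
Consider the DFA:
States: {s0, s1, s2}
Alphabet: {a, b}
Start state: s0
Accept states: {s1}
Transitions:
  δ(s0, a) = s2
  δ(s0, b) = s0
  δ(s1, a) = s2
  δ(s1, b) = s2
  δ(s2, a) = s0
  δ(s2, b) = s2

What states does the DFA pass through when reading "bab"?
read 'b': s0 → s0
  read 'a': s0 → s2
  read 'b': s2 → s2
s0 -> s0 -> s2 -> s2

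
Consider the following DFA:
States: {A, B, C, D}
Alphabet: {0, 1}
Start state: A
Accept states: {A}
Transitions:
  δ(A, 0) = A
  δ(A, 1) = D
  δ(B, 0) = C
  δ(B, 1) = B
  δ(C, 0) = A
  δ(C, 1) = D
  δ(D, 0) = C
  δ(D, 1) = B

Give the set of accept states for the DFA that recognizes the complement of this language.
Complement accept states = All states \ Original accept states
= {A, B, C, D} \ {A}
{B, C, D}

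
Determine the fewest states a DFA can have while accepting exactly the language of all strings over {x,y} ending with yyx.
By Myhill–Nerode, count the distinguishable equivalence classes: 4 classes — one per longest suffix of the input that is a prefix of 'yyx' (lengths 0 through 3); only the length-3 class is accepting.
4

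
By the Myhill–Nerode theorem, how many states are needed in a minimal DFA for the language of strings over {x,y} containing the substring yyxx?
By Myhill–Nerode, count the distinguishable equivalence classes: 5 classes — one per longest suffix of the input that is a prefix of 'yyxx' (lengths 0 through 3), plus an absorbing 'already seen yyxx' class.
5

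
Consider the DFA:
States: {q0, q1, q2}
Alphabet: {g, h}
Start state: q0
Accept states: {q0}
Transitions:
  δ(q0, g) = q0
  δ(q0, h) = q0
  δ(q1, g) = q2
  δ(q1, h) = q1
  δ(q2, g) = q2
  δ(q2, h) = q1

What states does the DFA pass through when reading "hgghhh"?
read 'h': q0 → q0
  read 'g': q0 → q0
  read 'g': q0 → q0
  read 'h': q0 → q0
  read 'h': q0 → q0
  read 'h': q0 → q0
q0 -> q0 -> q0 -> q0 -> q0 -> q0 -> q0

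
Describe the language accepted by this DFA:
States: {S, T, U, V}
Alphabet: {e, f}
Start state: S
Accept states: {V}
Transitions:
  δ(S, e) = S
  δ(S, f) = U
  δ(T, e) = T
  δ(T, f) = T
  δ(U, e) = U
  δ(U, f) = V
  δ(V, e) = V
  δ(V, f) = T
Testing a few strings:
  'e' → reject
  'f' → reject
  'ff' → accept
  'eee' → reject
State roles: S=zero f's; T=≥ three f's (dead); U=one f; V=two f's
All strings over {e,f} containing exactly two f's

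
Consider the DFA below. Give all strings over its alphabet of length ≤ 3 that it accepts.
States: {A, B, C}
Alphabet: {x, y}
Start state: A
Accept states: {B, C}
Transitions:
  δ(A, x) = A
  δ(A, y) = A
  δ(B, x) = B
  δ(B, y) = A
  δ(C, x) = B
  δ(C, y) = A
None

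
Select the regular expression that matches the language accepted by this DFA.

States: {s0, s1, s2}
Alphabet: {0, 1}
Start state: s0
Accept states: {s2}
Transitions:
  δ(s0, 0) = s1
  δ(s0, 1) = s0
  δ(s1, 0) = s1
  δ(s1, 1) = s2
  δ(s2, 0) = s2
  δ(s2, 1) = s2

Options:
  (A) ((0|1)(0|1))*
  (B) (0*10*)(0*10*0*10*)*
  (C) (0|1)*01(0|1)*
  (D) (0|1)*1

Check each option against the DFA on short strings; one disagreement eliminates an option:
  (A) ((0|1)(0|1))*: on ε the DFA stays in s0 and rejects (s0 ∉ Accept), but the regex matches it → eliminate
  (B) (0*10*)(0*10*0*10*)*: on '1' the DFA goes s0 → s0 and rejects (s0 ∉ Accept), but the regex matches it → eliminate
  (C) (0|1)*01(0|1)*: agrees with the DFA on every string of length ≤ 6
  (D) (0|1)*1: on '1' the DFA goes s0 → s0 and rejects (s0 ∉ Accept), but the regex matches it → eliminate
Only (C) is consistent with the DFA.
(C) (0|1)*01(0|1)*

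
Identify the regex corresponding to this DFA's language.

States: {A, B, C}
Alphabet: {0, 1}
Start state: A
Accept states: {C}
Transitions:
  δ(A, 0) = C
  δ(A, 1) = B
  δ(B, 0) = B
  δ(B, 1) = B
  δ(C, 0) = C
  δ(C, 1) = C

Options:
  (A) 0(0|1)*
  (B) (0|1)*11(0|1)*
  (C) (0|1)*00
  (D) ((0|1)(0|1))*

Check each option against the DFA on short strings; one disagreement eliminates an option:
  (A) 0(0|1)*: agrees with the DFA on every string of length ≤ 6
  (B) (0|1)*11(0|1)*: on '0' the DFA goes A → C and accepts (C ∈ Accept), but the regex does not match it → eliminate
  (C) (0|1)*00: on '0' the DFA goes A → C and accepts (C ∈ Accept), but the regex does not match it → eliminate
  (D) ((0|1)(0|1))*: on ε the DFA stays in A and rejects (A ∉ Accept), but the regex matches it → eliminate
Only (A) is consistent with the DFA.
(A) 0(0|1)*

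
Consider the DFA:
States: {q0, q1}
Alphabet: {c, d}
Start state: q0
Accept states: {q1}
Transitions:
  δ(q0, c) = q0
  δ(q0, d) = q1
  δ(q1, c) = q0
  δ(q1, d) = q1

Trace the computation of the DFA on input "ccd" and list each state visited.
read 'c': q0 → q0
  read 'c': q0 → q0
  read 'd': q0 → q1
q0 -> q0 -> q0 -> q1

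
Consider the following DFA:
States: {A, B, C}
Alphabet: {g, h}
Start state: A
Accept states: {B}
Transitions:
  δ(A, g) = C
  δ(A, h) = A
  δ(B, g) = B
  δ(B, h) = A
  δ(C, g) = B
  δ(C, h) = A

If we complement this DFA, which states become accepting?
Complement accept states = All states \ Original accept states
= {A, B, C} \ {B}
{A, C}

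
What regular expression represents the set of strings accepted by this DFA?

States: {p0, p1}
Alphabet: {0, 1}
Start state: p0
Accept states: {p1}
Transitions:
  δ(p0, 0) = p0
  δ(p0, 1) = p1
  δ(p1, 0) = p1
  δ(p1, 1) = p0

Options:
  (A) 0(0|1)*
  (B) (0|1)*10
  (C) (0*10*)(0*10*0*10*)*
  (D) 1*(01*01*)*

Check each option against the DFA on short strings; one disagreement eliminates an option:
  (A) 0(0|1)*: on '0' the DFA goes p0 → p0 and rejects (p0 ∉ Accept), but the regex matches it → eliminate
  (B) (0|1)*10: on '1' the DFA goes p0 → p1 and accepts (p1 ∈ Accept), but the regex does not match it → eliminate
  (C) (0*10*)(0*10*0*10*)*: agrees with the DFA on every string of length ≤ 6
  (D) 1*(01*01*)*: on ε the DFA stays in p0 and rejects (p0 ∉ Accept), but the regex matches it → eliminate
Only (C) is consistent with the DFA.
(C) (0*10*)(0*10*0*10*)*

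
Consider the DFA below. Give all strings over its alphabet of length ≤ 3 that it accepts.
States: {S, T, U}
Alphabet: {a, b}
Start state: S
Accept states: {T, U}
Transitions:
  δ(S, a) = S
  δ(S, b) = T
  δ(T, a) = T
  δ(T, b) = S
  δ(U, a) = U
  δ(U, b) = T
b, ab, ba, aab, aba, baa, bbb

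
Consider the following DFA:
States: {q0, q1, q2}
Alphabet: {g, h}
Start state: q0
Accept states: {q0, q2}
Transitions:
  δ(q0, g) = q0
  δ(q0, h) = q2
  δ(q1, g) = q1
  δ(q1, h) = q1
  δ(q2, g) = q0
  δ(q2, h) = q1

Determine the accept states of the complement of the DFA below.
Complement accept states = All states \ Original accept states
= {q0, q1, q2} \ {q0, q2}
{q1}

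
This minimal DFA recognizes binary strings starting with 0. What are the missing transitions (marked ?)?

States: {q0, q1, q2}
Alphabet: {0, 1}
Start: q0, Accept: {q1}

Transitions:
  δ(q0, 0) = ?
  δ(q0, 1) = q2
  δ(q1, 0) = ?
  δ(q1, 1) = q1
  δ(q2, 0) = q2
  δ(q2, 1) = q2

From the language and accept set, identify what each state tracks — q0: no input read; q1: started with 0; q2: started with 1 (dead).
Each missing δ(q, a) is the state matching the new tracked value after reading a.
δ(q0, 0) = q1; δ(q1, 0) = q1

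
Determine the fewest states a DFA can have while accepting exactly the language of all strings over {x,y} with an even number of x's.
By Myhill–Nerode, count the distinguishable equivalence classes: two classes — parity of the count of x's.
2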